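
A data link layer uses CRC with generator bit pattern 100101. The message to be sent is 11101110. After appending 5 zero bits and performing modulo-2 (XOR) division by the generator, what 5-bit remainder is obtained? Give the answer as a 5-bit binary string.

Append 5 zeros: 1110111000000. Divide by 100101 (XOR where the leading bit is 1):
  pos 0: 111011 XOR 100101 = 011110
  pos 1: 111101 XOR 100101 = 011000
  pos 2: 110000 XOR 100101 = 010101
  pos 3: 101010 XOR 100101 = 001111
  pos 5: 111100 XOR 100101 = 011001
  pos 6: 110010 XOR 100101 = 010111
  pos 7: 101110 XOR 100101 = 001011
Remainder (last 5 bits) = 01011. This is the CRC / FCS.

01011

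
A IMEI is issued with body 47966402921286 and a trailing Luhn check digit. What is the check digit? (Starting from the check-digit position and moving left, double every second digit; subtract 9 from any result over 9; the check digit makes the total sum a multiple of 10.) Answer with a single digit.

Partial digits right→left: 6 8 2 1 2 9 2 0 4 6 6 9 7 4
Double every second digit counting from the check-digit position (so the 1st, 3rd, 5th, ... of the partial from the right).
  doubled (with −9 where >9): 3 4 4 4 8 3 5 → sum 31
  kept as-is: 8 1 9 0 6 9 4 → sum 37
Total = 31 + 37 = 68.
Check digit = (10 − (68 mod 10)) mod 10 = 2.

2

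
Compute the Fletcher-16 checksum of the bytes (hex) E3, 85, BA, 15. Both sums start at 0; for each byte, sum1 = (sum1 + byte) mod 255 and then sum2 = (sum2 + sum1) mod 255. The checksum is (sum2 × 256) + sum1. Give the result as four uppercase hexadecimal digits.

AA39

Running sums (mod 255):
  after byte 0 (E3): sum1=227, sum2=227
  after byte 1 (85): sum1=105, sum2=77
  after byte 2 (BA): sum1=36, sum2=113
  after byte 3 (15): sum1=57, sum2=170
Checksum = sum2·256 + sum1 = 170·256 + 57 = 43577 = 0xAA39.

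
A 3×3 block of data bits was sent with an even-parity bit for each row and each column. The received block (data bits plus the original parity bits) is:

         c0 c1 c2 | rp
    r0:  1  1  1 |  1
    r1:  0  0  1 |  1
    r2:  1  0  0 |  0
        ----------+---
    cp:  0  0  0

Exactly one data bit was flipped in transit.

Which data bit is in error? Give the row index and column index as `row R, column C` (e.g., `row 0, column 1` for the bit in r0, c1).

row 2, column 1

Recompute each row's even parity and compare to rp:
  r0: data parity 1, sent rp 1 → ok
  r1: data parity 1, sent rp 1 → ok
  r2: data parity 1, sent rp 0 → mismatch
Recompute each column's even parity and compare to cp:
  c0: data parity 0, sent cp 0 → ok
  c1: data parity 1, sent cp 0 → mismatch
  c2: data parity 0, sent cp 0 → ok
Exactly one row (r2) and one column (c1) fail → the flipped bit is at their intersection.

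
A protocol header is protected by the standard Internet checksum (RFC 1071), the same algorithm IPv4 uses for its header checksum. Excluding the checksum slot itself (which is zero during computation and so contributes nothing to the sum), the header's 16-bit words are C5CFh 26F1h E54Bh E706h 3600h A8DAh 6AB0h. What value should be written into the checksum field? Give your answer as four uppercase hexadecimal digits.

FD60

One's-complement addition (fold any carry out of bit 15 back into bit 0):
  0xC5CF + 0x26F1 = 0x0ECC0
  0xECC0 + 0xE54B = 0x1D20B → wrap carry → 0xD20C
  0xD20C + 0xE706 = 0x1B912 → wrap carry → 0xB913
  0xB913 + 0x3600 = 0x0EF13
  0xEF13 + 0xA8DA = 0x197ED → wrap carry → 0x97EE
  0x97EE + 0x6AB0 = 0x1029E → wrap carry → 0x029F
One's-complement sum = 0x029F.
Checksum = ~0x029F & 0xFFFF = 0xFD60.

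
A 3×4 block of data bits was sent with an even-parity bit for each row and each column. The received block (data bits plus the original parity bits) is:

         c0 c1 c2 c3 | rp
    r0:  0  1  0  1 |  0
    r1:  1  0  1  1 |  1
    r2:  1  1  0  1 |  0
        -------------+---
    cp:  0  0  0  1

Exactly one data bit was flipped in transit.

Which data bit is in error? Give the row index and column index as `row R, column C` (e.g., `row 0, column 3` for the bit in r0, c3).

Recompute each row's even parity and compare to rp:
  r0: data parity 0, sent rp 0 → ok
  r1: data parity 1, sent rp 1 → ok
  r2: data parity 1, sent rp 0 → mismatch
Recompute each column's even parity and compare to cp:
  c0: data parity 0, sent cp 0 → ok
  c1: data parity 0, sent cp 0 → ok
  c2: data parity 1, sent cp 0 → mismatch
  c3: data parity 1, sent cp 1 → ok
Exactly one row (r2) and one column (c2) fail → the flipped bit is at their intersection.

row 2, column 2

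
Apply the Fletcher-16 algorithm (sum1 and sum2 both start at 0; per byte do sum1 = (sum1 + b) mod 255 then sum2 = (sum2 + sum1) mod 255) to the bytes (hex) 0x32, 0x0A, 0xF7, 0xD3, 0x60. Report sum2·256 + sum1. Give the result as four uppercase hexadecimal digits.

1368

Running sums (mod 255):
  after byte 0 (0x32): sum1=50, sum2=50
  after byte 1 (0x0A): sum1=60, sum2=110
  after byte 2 (0xF7): sum1=52, sum2=162
  after byte 3 (0xD3): sum1=8, sum2=170
  after byte 4 (0x60): sum1=104, sum2=19
Checksum = sum2·256 + sum1 = 19·256 + 104 = 4968 = 0x1368.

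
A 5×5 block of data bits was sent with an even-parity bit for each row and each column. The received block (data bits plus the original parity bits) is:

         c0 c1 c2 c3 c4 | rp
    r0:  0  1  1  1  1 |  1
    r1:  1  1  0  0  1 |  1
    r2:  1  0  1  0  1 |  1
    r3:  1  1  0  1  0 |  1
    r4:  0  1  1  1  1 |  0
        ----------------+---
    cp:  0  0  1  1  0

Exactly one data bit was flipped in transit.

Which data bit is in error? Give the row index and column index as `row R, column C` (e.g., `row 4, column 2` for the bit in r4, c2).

Recompute each row's even parity and compare to rp:
  r0: data parity 0, sent rp 1 → mismatch
  r1: data parity 1, sent rp 1 → ok
  r2: data parity 1, sent rp 1 → ok
  r3: data parity 1, sent rp 1 → ok
  r4: data parity 0, sent rp 0 → ok
Recompute each column's even parity and compare to cp:
  c0: data parity 1, sent cp 0 → mismatch
  c1: data parity 0, sent cp 0 → ok
  c2: data parity 1, sent cp 1 → ok
  c3: data parity 1, sent cp 1 → ok
  c4: data parity 0, sent cp 0 → ok
Exactly one row (r0) and one column (c0) fail → the flipped bit is at their intersection.

row 0, column 0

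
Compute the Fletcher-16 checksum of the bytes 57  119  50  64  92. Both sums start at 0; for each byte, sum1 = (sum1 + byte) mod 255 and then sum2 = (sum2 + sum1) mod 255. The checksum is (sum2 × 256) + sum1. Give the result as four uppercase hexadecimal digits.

6F7F

Running sums (mod 255):
  after byte 0 (57): sum1=57, sum2=57
  after byte 1 (119): sum1=176, sum2=233
  after byte 2 (50): sum1=226, sum2=204
  after byte 3 (64): sum1=35, sum2=239
  after byte 4 (92): sum1=127, sum2=111
Checksum = sum2·256 + sum1 = 111·256 + 127 = 28543 = 0x6F7F.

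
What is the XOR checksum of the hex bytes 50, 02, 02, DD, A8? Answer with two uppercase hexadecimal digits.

XOR the bytes together:
  start with 0x50
  0x50 ⊕ 0x02 = 0x52
  0x52 ⊕ 0x02 = 0x50
  0x50 ⊕ 0xDD = 0x8D
  0x8D ⊕ 0xA8 = 0x25

25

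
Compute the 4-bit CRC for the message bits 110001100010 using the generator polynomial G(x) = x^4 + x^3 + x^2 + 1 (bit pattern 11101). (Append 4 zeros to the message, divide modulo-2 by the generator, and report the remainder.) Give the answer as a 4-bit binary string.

Append 4 zeros: 1100011000100000. Divide by 11101 (XOR where the leading bit is 1):
  pos 0: 11000 XOR 11101 = 00101
  pos 2: 10111 XOR 11101 = 01010
  pos 3: 10100 XOR 11101 = 01001
  pos 4: 10010 XOR 11101 = 01111
  pos 5: 11110 XOR 11101 = 00011
  pos 8: 11100 XOR 11101 = 00001
Remainder (last 4 bits) = 1000. This is the CRC / FCS.

1000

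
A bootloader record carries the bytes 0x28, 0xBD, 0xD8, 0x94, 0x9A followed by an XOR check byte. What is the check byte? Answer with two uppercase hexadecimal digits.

XOR the bytes together:
  start with 0x28
  0x28 ⊕ 0xBD = 0x95
  0x95 ⊕ 0xD8 = 0x4D
  0x4D ⊕ 0x94 = 0xD9
  0xD9 ⊕ 0x9A = 0x43

43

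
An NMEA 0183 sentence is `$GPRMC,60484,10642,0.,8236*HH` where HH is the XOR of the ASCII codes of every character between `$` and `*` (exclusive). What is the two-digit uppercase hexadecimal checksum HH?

55

XOR the ASCII codes of the payload characters:
  'G' = 0x47 → acc = 0x47
  'P' = 0x50 → acc = 0x17
  'R' = 0x52 → acc = 0x45
  'M' = 0x4D → acc = 0x08
  'C' = 0x43 → acc = 0x4B
  ',' = 0x2C → acc = 0x67
  '6' = 0x36 → acc = 0x51
  '0' = 0x30 → acc = 0x61
  '4' = 0x34 → acc = 0x55
  '8' = 0x38 → acc = 0x6D
  '4' = 0x34 → acc = 0x59
  ',' = 0x2C → acc = 0x75
  '1' = 0x31 → acc = 0x44
  '0' = 0x30 → acc = 0x74
  '6' = 0x36 → acc = 0x42
  '4' = 0x34 → acc = 0x76
  '2' = 0x32 → acc = 0x44
  ',' = 0x2C → acc = 0x68
  '0' = 0x30 → acc = 0x58
  '.' = 0x2E → acc = 0x76
  ',' = 0x2C → acc = 0x5A
  '8' = 0x38 → acc = 0x62
  '2' = 0x32 → acc = 0x50
  '3' = 0x33 → acc = 0x63
  '6' = 0x36 → acc = 0x55
Checksum = 0x55.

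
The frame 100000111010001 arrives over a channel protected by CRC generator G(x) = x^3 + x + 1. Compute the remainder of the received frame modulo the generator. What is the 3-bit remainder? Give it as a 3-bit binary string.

000

Modulo-2 division of 100000111010001 by 1011:
  pos 0: 1000 XOR 1011 = 0011
  pos 2: 1100 XOR 1011 = 0111
  pos 3: 1111 XOR 1011 = 0100
  pos 4: 1001 XOR 1011 = 0010
  pos 6: 1010 XOR 1011 = 0001
  pos 9: 1100 XOR 1011 = 0111
  pos 10: 1110 XOR 1011 = 0101
  pos 11: 1011 XOR 1011 = 0000
Remainder = 000 (zero — the frame passes the CRC check).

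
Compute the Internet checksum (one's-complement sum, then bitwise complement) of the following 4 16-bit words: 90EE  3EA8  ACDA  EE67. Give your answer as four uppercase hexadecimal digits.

9526

One's-complement addition (fold any carry out of bit 15 back into bit 0):
  0x90EE + 0x3EA8 = 0x0CF96
  0xCF96 + 0xACDA = 0x17C70 → wrap carry → 0x7C71
  0x7C71 + 0xEE67 = 0x16AD8 → wrap carry → 0x6AD9
One's-complement sum = 0x6AD9.
Checksum = ~0x6AD9 & 0xFFFF = 0x9526.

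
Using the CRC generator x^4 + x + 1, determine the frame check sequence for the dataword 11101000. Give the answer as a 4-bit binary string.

Append 4 zeros: 111010000000. Divide by 10011 (XOR where the leading bit is 1):
  pos 0: 11101 XOR 10011 = 01110
  pos 1: 11100 XOR 10011 = 01111
  pos 2: 11110 XOR 10011 = 01101
  pos 3: 11010 XOR 10011 = 01001
  pos 4: 10010 XOR 10011 = 00001
Remainder (last 4 bits) = 1000. This is the CRC / FCS.

1000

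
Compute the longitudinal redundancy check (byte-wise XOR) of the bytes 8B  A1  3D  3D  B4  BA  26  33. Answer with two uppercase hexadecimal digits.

XOR the bytes together:
  start with 0x8B
  0x8B ⊕ 0xA1 = 0x2A
  0x2A ⊕ 0x3D = 0x17
  0x17 ⊕ 0x3D = 0x2A
  0x2A ⊕ 0xB4 = 0x9E
  0x9E ⊕ 0xBA = 0x24
  0x24 ⊕ 0x26 = 0x02
  0x02 ⊕ 0x33 = 0x31

31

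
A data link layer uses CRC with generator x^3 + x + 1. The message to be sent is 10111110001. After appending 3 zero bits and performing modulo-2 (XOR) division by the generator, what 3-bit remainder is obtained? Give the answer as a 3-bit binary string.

100

Append 3 zeros: 10111110001000. Divide by 1011 (XOR where the leading bit is 1):
  pos 0: 1011 XOR 1011 = 0000
  pos 4: 1110 XOR 1011 = 0101
  pos 5: 1010 XOR 1011 = 0001
  pos 8: 1010 XOR 1011 = 0001
Remainder (last 3 bits) = 100. This is the CRC / FCS.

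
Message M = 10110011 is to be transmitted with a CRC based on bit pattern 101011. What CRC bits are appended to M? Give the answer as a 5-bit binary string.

01000

Append 5 zeros: 1011001100000. Divide by 101011 (XOR where the leading bit is 1):
  pos 0: 101100 XOR 101011 = 000111
  pos 3: 111110 XOR 101011 = 010101
  pos 4: 101010 XOR 101011 = 000001
Remainder (last 5 bits) = 01000. This is the CRC / FCS.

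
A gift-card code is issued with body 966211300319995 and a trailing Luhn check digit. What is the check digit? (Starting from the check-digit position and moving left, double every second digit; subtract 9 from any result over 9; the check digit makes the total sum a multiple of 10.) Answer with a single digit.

8

Partial digits right→left: 5 9 9 9 1 3 0 0 3 1 1 2 6 6 9
Double every second digit counting from the check-digit position (so the 1st, 3rd, 5th, ... of the partial from the right).
  doubled (with −9 where >9): 1 9 2 0 6 2 3 9 → sum 32
  kept as-is: 9 9 3 0 1 2 6 → sum 30
Total = 32 + 30 = 62.
Check digit = (10 − (62 mod 10)) mod 10 = 8.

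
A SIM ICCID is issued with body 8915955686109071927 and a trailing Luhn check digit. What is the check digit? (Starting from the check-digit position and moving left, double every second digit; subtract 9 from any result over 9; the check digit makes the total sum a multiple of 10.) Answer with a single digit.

Partial digits right→left: 7 2 9 1 7 0 9 0 1 6 8 6 5 5 9 5 1 9 8
Double every second digit counting from the check-digit position (so the 1st, 3rd, 5th, ... of the partial from the right).
  doubled (with −9 where >9): 5 9 5 9 2 7 1 9 2 7 → sum 56
  kept as-is: 2 1 0 0 6 6 5 5 9 → sum 34
Total = 56 + 34 = 90.
Check digit = (10 − (90 mod 10)) mod 10 = 0.

0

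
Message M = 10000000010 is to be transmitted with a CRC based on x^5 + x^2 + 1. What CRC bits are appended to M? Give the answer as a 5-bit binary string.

10101

Append 5 zeros: 1000000001000000. Divide by 100101 (XOR where the leading bit is 1):
  pos 0: 100000 XOR 100101 = 000101
  pos 3: 101000 XOR 100101 = 001101
  pos 5: 110110 XOR 100101 = 010011
  pos 6: 100110 XOR 100101 = 000011
  pos 10: 110000 XOR 100101 = 010101
Remainder (last 5 bits) = 10101. This is the CRC / FCS.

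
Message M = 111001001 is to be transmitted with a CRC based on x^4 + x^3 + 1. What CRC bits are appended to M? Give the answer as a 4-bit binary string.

Append 4 zeros: 1110010010000. Divide by 11001 (XOR where the leading bit is 1):
  pos 0: 11100 XOR 11001 = 00101
  pos 2: 10110 XOR 11001 = 01111
  pos 3: 11110 XOR 11001 = 00111
  pos 5: 11110 XOR 11001 = 00111
  pos 7: 11100 XOR 11001 = 00101
Remainder (last 4 bits) = 1010. This is the CRC / FCS.

1010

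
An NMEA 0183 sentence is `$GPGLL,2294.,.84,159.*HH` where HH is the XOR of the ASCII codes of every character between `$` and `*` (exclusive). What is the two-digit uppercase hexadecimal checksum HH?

6E

XOR the ASCII codes of the payload characters:
  'G' = 0x47 → acc = 0x47
  'P' = 0x50 → acc = 0x17
  'G' = 0x47 → acc = 0x50
  'L' = 0x4C → acc = 0x1C
  'L' = 0x4C → acc = 0x50
  ',' = 0x2C → acc = 0x7C
  '2' = 0x32 → acc = 0x4E
  '2' = 0x32 → acc = 0x7C
  '9' = 0x39 → acc = 0x45
  '4' = 0x34 → acc = 0x71
  '.' = 0x2E → acc = 0x5F
  ',' = 0x2C → acc = 0x73
  '.' = 0x2E → acc = 0x5D
  '8' = 0x38 → acc = 0x65
  '4' = 0x34 → acc = 0x51
  ',' = 0x2C → acc = 0x7D
  '1' = 0x31 → acc = 0x4C
  '5' = 0x35 → acc = 0x79
  '9' = 0x39 → acc = 0x40
  '.' = 0x2E → acc = 0x6E
Checksum = 0x6E.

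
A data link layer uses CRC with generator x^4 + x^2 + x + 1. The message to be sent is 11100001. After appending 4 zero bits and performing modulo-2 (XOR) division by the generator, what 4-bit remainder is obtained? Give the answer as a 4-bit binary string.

1100

Append 4 zeros: 111000010000. Divide by 10111 (XOR where the leading bit is 1):
  pos 0: 11100 XOR 10111 = 01011
  pos 1: 10110 XOR 10111 = 00001
  pos 5: 10100 XOR 10111 = 00011
Remainder (last 4 bits) = 1100. This is the CRC / FCS.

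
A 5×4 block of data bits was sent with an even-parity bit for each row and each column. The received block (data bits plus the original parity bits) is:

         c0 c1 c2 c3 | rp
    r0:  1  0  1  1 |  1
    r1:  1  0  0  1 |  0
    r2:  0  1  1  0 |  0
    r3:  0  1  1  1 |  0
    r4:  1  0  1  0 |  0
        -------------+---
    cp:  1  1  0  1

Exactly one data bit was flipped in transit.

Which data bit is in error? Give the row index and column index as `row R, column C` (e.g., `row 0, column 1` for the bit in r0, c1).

row 3, column 1

Recompute each row's even parity and compare to rp:
  r0: data parity 1, sent rp 1 → ok
  r1: data parity 0, sent rp 0 → ok
  r2: data parity 0, sent rp 0 → ok
  r3: data parity 1, sent rp 0 → mismatch
  r4: data parity 0, sent rp 0 → ok
Recompute each column's even parity and compare to cp:
  c0: data parity 1, sent cp 1 → ok
  c1: data parity 0, sent cp 1 → mismatch
  c2: data parity 0, sent cp 0 → ok
  c3: data parity 1, sent cp 1 → ok
Exactly one row (r3) and one column (c1) fail → the flipped bit is at their intersection.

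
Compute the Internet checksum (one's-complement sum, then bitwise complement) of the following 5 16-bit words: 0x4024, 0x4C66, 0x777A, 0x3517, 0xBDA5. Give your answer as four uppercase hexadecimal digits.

093E

One's-complement addition (fold any carry out of bit 15 back into bit 0):
  0x4024 + 0x4C66 = 0x08C8A
  0x8C8A + 0x777A = 0x10404 → wrap carry → 0x0405
  0x0405 + 0x3517 = 0x0391C
  0x391C + 0xBDA5 = 0x0F6C1
One's-complement sum = 0xF6C1.
Checksum = ~0xF6C1 & 0xFFFF = 0x093E.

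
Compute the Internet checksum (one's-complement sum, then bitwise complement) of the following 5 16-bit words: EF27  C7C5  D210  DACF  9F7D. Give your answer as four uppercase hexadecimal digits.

FCB3

One's-complement addition (fold any carry out of bit 15 back into bit 0):
  0xEF27 + 0xC7C5 = 0x1B6EC → wrap carry → 0xB6ED
  0xB6ED + 0xD210 = 0x188FD → wrap carry → 0x88FE
  0x88FE + 0xDACF = 0x163CD → wrap carry → 0x63CE
  0x63CE + 0x9F7D = 0x1034B → wrap carry → 0x034C
One's-complement sum = 0x034C.
Checksum = ~0x034C & 0xFFFF = 0xFCB3.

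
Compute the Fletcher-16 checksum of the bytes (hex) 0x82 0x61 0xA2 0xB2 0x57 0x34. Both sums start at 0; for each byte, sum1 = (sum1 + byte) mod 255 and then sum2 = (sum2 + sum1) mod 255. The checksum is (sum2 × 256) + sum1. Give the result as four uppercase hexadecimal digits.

Running sums (mod 255):
  after byte 0 (0x82): sum1=130, sum2=130
  after byte 1 (0x61): sum1=227, sum2=102
  after byte 2 (0xA2): sum1=134, sum2=236
  after byte 3 (0xB2): sum1=57, sum2=38
  after byte 4 (0x57): sum1=144, sum2=182
  after byte 5 (0x34): sum1=196, sum2=123
Checksum = sum2·256 + sum1 = 123·256 + 196 = 31684 = 0x7BC4.

7BC4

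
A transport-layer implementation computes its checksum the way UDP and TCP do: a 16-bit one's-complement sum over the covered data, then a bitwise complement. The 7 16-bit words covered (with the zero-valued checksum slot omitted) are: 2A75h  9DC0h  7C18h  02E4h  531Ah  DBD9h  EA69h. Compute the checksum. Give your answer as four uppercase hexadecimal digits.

9F6F

One's-complement addition (fold any carry out of bit 15 back into bit 0):
  0x2A75 + 0x9DC0 = 0x0C835
  0xC835 + 0x7C18 = 0x1444D → wrap carry → 0x444E
  0x444E + 0x02E4 = 0x04732
  0x4732 + 0x531A = 0x09A4C
  0x9A4C + 0xDBD9 = 0x17625 → wrap carry → 0x7626
  0x7626 + 0xEA69 = 0x1608F → wrap carry → 0x6090
One's-complement sum = 0x6090.
Checksum = ~0x6090 & 0xFFFF = 0x9F6F.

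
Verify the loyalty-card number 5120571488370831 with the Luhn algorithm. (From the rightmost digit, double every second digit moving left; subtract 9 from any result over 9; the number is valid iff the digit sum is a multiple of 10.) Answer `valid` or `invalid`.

From the right, keep odd positions and double even positions (subtract 9 from any doubled value over 9):
  doubled (positions 2,4,...): 6 0 6 7 2 1 4 1 → sum 27
  kept (positions 1,3,...): 1 8 7 8 4 7 0 1 → sum 36
Total = 63.
63 mod 10 = 3, so the number is invalid.

invalid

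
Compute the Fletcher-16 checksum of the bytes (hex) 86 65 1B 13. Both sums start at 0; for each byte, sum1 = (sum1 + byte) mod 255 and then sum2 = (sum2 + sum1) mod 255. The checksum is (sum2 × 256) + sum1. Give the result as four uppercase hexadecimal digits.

931A

Running sums (mod 255):
  after byte 0 (86): sum1=134, sum2=134
  after byte 1 (65): sum1=235, sum2=114
  after byte 2 (1B): sum1=7, sum2=121
  after byte 3 (13): sum1=26, sum2=147
Checksum = sum2·256 + sum1 = 147·256 + 26 = 37658 = 0x931A.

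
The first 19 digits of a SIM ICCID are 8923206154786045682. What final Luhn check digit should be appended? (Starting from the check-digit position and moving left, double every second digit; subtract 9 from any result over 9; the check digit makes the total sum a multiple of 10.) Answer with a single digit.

Partial digits right→left: 2 8 6 5 4 0 6 8 7 4 5 1 6 0 2 3 2 9 8
Double every second digit counting from the check-digit position (so the 1st, 3rd, 5th, ... of the partial from the right).
  doubled (with −9 where >9): 4 3 8 3 5 1 3 4 4 7 → sum 42
  kept as-is: 8 5 0 8 4 1 0 3 9 → sum 38
Total = 42 + 38 = 80.
Check digit = (10 − (80 mod 10)) mod 10 = 0.

0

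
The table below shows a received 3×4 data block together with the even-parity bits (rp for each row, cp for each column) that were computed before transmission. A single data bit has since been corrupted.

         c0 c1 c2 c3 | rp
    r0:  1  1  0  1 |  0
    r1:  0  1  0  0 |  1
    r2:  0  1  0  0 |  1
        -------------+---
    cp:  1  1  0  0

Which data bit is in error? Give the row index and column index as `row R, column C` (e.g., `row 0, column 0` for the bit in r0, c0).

Recompute each row's even parity and compare to rp:
  r0: data parity 1, sent rp 0 → mismatch
  r1: data parity 1, sent rp 1 → ok
  r2: data parity 1, sent rp 1 → ok
Recompute each column's even parity and compare to cp:
  c0: data parity 1, sent cp 1 → ok
  c1: data parity 1, sent cp 1 → ok
  c2: data parity 0, sent cp 0 → ok
  c3: data parity 1, sent cp 0 → mismatch
Exactly one row (r0) and one column (c3) fail → the flipped bit is at their intersection.

row 0, column 3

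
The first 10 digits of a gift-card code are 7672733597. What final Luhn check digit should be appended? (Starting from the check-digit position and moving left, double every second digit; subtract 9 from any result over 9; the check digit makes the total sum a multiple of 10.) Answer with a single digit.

Partial digits right→left: 7 9 5 3 3 7 2 7 6 7
Double every second digit counting from the check-digit position (so the 1st, 3rd, 5th, ... of the partial from the right).
  doubled (with −9 where >9): 5 1 6 4 3 → sum 19
  kept as-is: 9 3 7 7 7 → sum 33
Total = 19 + 33 = 52.
Check digit = (10 − (52 mod 10)) mod 10 = 8.

8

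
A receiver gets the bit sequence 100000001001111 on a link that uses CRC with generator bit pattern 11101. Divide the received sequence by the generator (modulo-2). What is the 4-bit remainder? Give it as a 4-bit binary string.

Modulo-2 division of 100000001001111 by 11101:
  pos 0: 10000 XOR 11101 = 01101
  pos 1: 11010 XOR 11101 = 00111
  pos 3: 11100 XOR 11101 = 00001
  pos 7: 11001 XOR 11101 = 00100
  pos 9: 10011 XOR 11101 = 01110
  pos 10: 11101 XOR 11101 = 00000
Remainder = 0000 (zero — the frame passes the CRC check).

0000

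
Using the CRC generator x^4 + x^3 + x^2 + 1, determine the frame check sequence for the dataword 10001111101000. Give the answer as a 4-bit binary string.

0001

Append 4 zeros: 100011111010000000. Divide by 11101 (XOR where the leading bit is 1):
  pos 0: 10001 XOR 11101 = 01100
  pos 1: 11001 XOR 11101 = 00100
  pos 3: 10011 XOR 11101 = 01110
  pos 4: 11101 XOR 11101 = 00000
  pos 10: 10000 XOR 11101 = 01101
  pos 11: 11010 XOR 11101 = 00111
  pos 13: 11100 XOR 11101 = 00001
Remainder (last 4 bits) = 0001. This is the CRC / FCS.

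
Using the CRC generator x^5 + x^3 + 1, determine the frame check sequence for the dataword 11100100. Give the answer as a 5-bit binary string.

01111

Append 5 zeros: 1110010000000. Divide by 101001 (XOR where the leading bit is 1):
  pos 0: 111001 XOR 101001 = 010000
  pos 1: 100000 XOR 101001 = 001001
  pos 3: 100100 XOR 101001 = 001101
  pos 5: 110100 XOR 101001 = 011101
  pos 6: 111010 XOR 101001 = 010011
  pos 7: 100110 XOR 101001 = 001111
Remainder (last 5 bits) = 01111. This is the CRC / FCS.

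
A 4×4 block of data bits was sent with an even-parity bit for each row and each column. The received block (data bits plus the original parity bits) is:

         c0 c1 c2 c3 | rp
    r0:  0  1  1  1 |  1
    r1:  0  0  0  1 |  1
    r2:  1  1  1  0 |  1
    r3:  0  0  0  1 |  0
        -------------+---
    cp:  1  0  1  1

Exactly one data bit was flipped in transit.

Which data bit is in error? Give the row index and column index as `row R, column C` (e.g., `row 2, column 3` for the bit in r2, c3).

Recompute each row's even parity and compare to rp:
  r0: data parity 1, sent rp 1 → ok
  r1: data parity 1, sent rp 1 → ok
  r2: data parity 1, sent rp 1 → ok
  r3: data parity 1, sent rp 0 → mismatch
Recompute each column's even parity and compare to cp:
  c0: data parity 1, sent cp 1 → ok
  c1: data parity 0, sent cp 0 → ok
  c2: data parity 0, sent cp 1 → mismatch
  c3: data parity 1, sent cp 1 → ok
Exactly one row (r3) and one column (c2) fail → the flipped bit is at their intersection.

row 3, column 2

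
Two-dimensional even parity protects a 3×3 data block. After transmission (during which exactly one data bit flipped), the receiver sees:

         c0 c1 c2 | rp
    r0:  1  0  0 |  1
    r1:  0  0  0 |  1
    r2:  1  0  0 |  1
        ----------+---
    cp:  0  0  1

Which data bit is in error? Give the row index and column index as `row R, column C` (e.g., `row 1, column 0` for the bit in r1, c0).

Recompute each row's even parity and compare to rp:
  r0: data parity 1, sent rp 1 → ok
  r1: data parity 0, sent rp 1 → mismatch
  r2: data parity 1, sent rp 1 → ok
Recompute each column's even parity and compare to cp:
  c0: data parity 0, sent cp 0 → ok
  c1: data parity 0, sent cp 0 → ok
  c2: data parity 0, sent cp 1 → mismatch
Exactly one row (r1) and one column (c2) fail → the flipped bit is at their intersection.

row 1, column 2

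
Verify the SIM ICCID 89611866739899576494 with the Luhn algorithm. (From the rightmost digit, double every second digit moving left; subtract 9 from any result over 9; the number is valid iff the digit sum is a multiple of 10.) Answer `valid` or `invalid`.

valid

From the right, keep odd positions and double even positions (subtract 9 from any doubled value over 9):
  doubled (positions 2,4,...): 9 3 1 9 9 5 3 2 3 7 → sum 51
  kept (positions 1,3,...): 4 4 7 9 8 3 6 8 1 9 → sum 59
Total = 110.
110 mod 10 = 0, so the number is valid.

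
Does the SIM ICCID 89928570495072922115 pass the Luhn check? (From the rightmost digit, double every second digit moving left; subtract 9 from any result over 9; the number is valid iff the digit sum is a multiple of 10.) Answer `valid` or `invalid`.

invalid

From the right, keep odd positions and double even positions (subtract 9 from any doubled value over 9):
  doubled (positions 2,4,...): 2 4 9 5 1 8 5 7 9 7 → sum 57
  kept (positions 1,3,...): 5 1 2 2 0 9 0 5 2 9 → sum 35
Total = 92.
92 mod 10 = 2, so the number is invalid.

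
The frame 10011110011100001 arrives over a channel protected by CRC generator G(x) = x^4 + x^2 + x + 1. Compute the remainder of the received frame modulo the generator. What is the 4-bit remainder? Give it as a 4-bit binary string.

1011

Modulo-2 division of 10011110011100001 by 10111:
  pos 0: 10011 XOR 10111 = 00100
  pos 2: 10011 XOR 10111 = 00100
  pos 4: 10000 XOR 10111 = 00111
  pos 6: 11111 XOR 10111 = 01000
  pos 7: 10001 XOR 10111 = 00110
  pos 9: 11000 XOR 10111 = 01111
  pos 10: 11110 XOR 10111 = 01001
  pos 11: 10010 XOR 10111 = 00101
Remainder = 1011 (nonzero — an error is detected).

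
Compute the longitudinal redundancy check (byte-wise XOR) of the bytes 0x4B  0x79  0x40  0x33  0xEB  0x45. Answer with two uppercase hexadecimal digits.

EF

XOR the bytes together:
  start with 0x4B
  0x4B ⊕ 0x79 = 0x32
  0x32 ⊕ 0x40 = 0x72
  0x72 ⊕ 0x33 = 0x41
  0x41 ⊕ 0xEB = 0xAA
  0xAA ⊕ 0x45 = 0xEF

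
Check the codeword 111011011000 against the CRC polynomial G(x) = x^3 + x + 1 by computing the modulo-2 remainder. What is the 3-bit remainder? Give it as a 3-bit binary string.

Modulo-2 division of 111011011000 by 1011:
  pos 0: 1110 XOR 1011 = 0101
  pos 1: 1011 XOR 1011 = 0000
  pos 5: 1011 XOR 1011 = 0000
Remainder = 000 (zero — the frame passes the CRC check).

000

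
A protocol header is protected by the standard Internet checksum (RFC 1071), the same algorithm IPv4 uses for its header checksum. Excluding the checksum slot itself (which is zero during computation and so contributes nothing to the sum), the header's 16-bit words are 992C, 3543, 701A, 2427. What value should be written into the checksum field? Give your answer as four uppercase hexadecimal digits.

One's-complement addition (fold any carry out of bit 15 back into bit 0):
  0x992C + 0x3543 = 0x0CE6F
  0xCE6F + 0x701A = 0x13E89 → wrap carry → 0x3E8A
  0x3E8A + 0x2427 = 0x062B1
One's-complement sum = 0x62B1.
Checksum = ~0x62B1 & 0xFFFF = 0x9D4E.

9D4E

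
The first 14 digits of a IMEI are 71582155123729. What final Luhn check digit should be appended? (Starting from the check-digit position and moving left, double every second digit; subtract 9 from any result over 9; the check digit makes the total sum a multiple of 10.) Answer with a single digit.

5

Partial digits right→left: 9 2 7 3 2 1 5 5 1 2 8 5 1 7
Double every second digit counting from the check-digit position (so the 1st, 3rd, 5th, ... of the partial from the right).
  doubled (with −9 where >9): 9 5 4 1 2 7 2 → sum 30
  kept as-is: 2 3 1 5 2 5 7 → sum 25
Total = 30 + 25 = 55.
Check digit = (10 − (55 mod 10)) mod 10 = 5.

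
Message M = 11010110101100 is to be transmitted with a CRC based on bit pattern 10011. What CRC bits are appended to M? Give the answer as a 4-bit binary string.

Append 4 zeros: 110101101011000000. Divide by 10011 (XOR where the leading bit is 1):
  pos 0: 11010 XOR 10011 = 01001
  pos 1: 10011 XOR 10011 = 00000
  pos 6: 10101 XOR 10011 = 00110
  pos 8: 11010 XOR 10011 = 01001
  pos 9: 10010 XOR 10011 = 00001
  pos 13: 10000 XOR 10011 = 00011
Remainder (last 4 bits) = 0011. This is the CRC / FCS.

0011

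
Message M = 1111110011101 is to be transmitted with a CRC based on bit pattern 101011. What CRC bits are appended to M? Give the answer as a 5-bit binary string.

01001

Append 5 zeros: 111111001110100000. Divide by 101011 (XOR where the leading bit is 1):
  pos 0: 111111 XOR 101011 = 010100
  pos 1: 101000 XOR 101011 = 000011
  pos 5: 110111 XOR 101011 = 011100
  pos 6: 111000 XOR 101011 = 010011
  pos 7: 100111 XOR 101011 = 001100
  pos 9: 110000 XOR 101011 = 011011
  pos 10: 110110 XOR 101011 = 011101
  pos 11: 111010 XOR 101011 = 010001
  pos 12: 100010 XOR 101011 = 001001
Remainder (last 5 bits) = 01001. This is the CRC / FCS.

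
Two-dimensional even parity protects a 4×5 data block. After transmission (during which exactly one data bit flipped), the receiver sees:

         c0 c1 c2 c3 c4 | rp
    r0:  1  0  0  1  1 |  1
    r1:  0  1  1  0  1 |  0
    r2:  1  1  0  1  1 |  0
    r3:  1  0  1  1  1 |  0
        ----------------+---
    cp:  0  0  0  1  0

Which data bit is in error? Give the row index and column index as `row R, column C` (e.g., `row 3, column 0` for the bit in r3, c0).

Recompute each row's even parity and compare to rp:
  r0: data parity 1, sent rp 1 → ok
  r1: data parity 1, sent rp 0 → mismatch
  r2: data parity 0, sent rp 0 → ok
  r3: data parity 0, sent rp 0 → ok
Recompute each column's even parity and compare to cp:
  c0: data parity 1, sent cp 0 → mismatch
  c1: data parity 0, sent cp 0 → ok
  c2: data parity 0, sent cp 0 → ok
  c3: data parity 1, sent cp 1 → ok
  c4: data parity 0, sent cp 0 → ok
Exactly one row (r1) and one column (c0) fail → the flipped bit is at their intersection.

row 1, column 0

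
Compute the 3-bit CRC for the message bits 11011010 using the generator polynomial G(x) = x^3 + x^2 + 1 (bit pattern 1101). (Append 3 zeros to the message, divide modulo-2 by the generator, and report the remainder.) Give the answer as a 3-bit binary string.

Append 3 zeros: 11011010000. Divide by 1101 (XOR where the leading bit is 1):
  pos 0: 1101 XOR 1101 = 0000
  pos 4: 1010 XOR 1101 = 0111
  pos 5: 1110 XOR 1101 = 0011
  pos 7: 1100 XOR 1101 = 0001
Remainder (last 3 bits) = 001. This is the CRC / FCS.

001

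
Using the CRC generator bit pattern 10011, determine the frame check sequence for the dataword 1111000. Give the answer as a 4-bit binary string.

Append 4 zeros: 11110000000. Divide by 10011 (XOR where the leading bit is 1):
  pos 0: 11110 XOR 10011 = 01101
  pos 1: 11010 XOR 10011 = 01001
  pos 2: 10010 XOR 10011 = 00001
  pos 6: 10000 XOR 10011 = 00011
Remainder (last 4 bits) = 0011. This is the CRC / FCS.

0011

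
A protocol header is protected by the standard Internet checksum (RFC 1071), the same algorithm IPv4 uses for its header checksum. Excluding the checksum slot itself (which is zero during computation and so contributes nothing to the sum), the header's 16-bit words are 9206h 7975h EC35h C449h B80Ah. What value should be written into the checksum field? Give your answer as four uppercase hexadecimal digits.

One's-complement addition (fold any carry out of bit 15 back into bit 0):
  0x9206 + 0x7975 = 0x10B7B → wrap carry → 0x0B7C
  0x0B7C + 0xEC35 = 0x0F7B1
  0xF7B1 + 0xC449 = 0x1BBFA → wrap carry → 0xBBFB
  0xBBFB + 0xB80A = 0x17405 → wrap carry → 0x7406
One's-complement sum = 0x7406.
Checksum = ~0x7406 & 0xFFFF = 0x8BF9.

8BF9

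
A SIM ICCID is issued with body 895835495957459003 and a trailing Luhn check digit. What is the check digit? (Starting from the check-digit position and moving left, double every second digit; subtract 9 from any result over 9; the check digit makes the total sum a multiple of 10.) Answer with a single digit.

0

Partial digits right→left: 3 0 0 9 5 4 7 5 9 5 9 4 5 3 8 5 9 8
Double every second digit counting from the check-digit position (so the 1st, 3rd, 5th, ... of the partial from the right).
  doubled (with −9 where >9): 6 0 1 5 9 9 1 7 9 → sum 47
  kept as-is: 0 9 4 5 5 4 3 5 8 → sum 43
Total = 47 + 43 = 90.
Check digit = (10 − (90 mod 10)) mod 10 = 0.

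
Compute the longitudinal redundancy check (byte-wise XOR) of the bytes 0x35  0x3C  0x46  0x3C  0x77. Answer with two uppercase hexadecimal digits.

XOR the bytes together:
  start with 0x35
  0x35 ⊕ 0x3C = 0x09
  0x09 ⊕ 0x46 = 0x4F
  0x4F ⊕ 0x3C = 0x73
  0x73 ⊕ 0x77 = 0x04

04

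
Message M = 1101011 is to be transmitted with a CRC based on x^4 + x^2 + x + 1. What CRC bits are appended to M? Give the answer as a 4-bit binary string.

0100

Append 4 zeros: 11010110000. Divide by 10111 (XOR where the leading bit is 1):
  pos 0: 11010 XOR 10111 = 01101
  pos 1: 11011 XOR 10111 = 01100
  pos 2: 11001 XOR 10111 = 01110
  pos 3: 11100 XOR 10111 = 01011
  pos 4: 10110 XOR 10111 = 00001
Remainder (last 4 bits) = 0100. This is the CRC / FCS.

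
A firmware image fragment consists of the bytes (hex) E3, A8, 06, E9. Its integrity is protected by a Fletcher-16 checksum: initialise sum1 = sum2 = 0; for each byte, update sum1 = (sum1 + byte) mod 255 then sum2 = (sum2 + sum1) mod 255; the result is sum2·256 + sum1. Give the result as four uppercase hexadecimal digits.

7F7C

Running sums (mod 255):
  after byte 0 (E3): sum1=227, sum2=227
  after byte 1 (A8): sum1=140, sum2=112
  after byte 2 (06): sum1=146, sum2=3
  after byte 3 (E9): sum1=124, sum2=127
Checksum = sum2·256 + sum1 = 127·256 + 124 = 32636 = 0x7F7C.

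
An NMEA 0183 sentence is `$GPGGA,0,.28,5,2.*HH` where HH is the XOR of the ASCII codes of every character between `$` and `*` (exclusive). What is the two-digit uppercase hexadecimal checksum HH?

6B

XOR the ASCII codes of the payload characters:
  'G' = 0x47 → acc = 0x47
  'P' = 0x50 → acc = 0x17
  'G' = 0x47 → acc = 0x50
  'G' = 0x47 → acc = 0x17
  'A' = 0x41 → acc = 0x56
  ',' = 0x2C → acc = 0x7A
  '0' = 0x30 → acc = 0x4A
  ',' = 0x2C → acc = 0x66
  '.' = 0x2E → acc = 0x48
  '2' = 0x32 → acc = 0x7A
  '8' = 0x38 → acc = 0x42
  ',' = 0x2C → acc = 0x6E
  '5' = 0x35 → acc = 0x5B
  ',' = 0x2C → acc = 0x77
  '2' = 0x32 → acc = 0x45
  '.' = 0x2E → acc = 0x6B
Checksum = 0x6B.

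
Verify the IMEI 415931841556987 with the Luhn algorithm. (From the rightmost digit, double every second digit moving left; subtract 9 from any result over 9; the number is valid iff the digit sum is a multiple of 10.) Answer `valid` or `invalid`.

From the right, keep odd positions and double even positions (subtract 9 from any doubled value over 9):
  doubled (positions 2,4,...): 7 3 1 8 2 9 2 → sum 32
  kept (positions 1,3,...): 7 9 5 1 8 3 5 4 → sum 42
Total = 74.
74 mod 10 = 4, so the number is invalid.

invalid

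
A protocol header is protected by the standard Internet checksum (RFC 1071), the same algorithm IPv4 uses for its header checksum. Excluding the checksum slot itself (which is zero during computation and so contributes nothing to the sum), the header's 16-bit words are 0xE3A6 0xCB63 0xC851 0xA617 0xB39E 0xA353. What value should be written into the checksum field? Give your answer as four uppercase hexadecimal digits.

One's-complement addition (fold any carry out of bit 15 back into bit 0):
  0xE3A6 + 0xCB63 = 0x1AF09 → wrap carry → 0xAF0A
  0xAF0A + 0xC851 = 0x1775B → wrap carry → 0x775C
  0x775C + 0xA617 = 0x11D73 → wrap carry → 0x1D74
  0x1D74 + 0xB39E = 0x0D112
  0xD112 + 0xA353 = 0x17465 → wrap carry → 0x7466
One's-complement sum = 0x7466.
Checksum = ~0x7466 & 0xFFFF = 0x8B99.

8B99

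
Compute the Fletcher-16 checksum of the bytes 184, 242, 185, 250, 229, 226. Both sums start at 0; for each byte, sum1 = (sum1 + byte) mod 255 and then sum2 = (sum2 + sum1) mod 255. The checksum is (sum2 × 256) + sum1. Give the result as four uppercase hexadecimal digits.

Running sums (mod 255):
  after byte 0 (184): sum1=184, sum2=184
  after byte 1 (242): sum1=171, sum2=100
  after byte 2 (185): sum1=101, sum2=201
  after byte 3 (250): sum1=96, sum2=42
  after byte 4 (229): sum1=70, sum2=112
  after byte 5 (226): sum1=41, sum2=153
Checksum = sum2·256 + sum1 = 153·256 + 41 = 39209 = 0x9929.

9929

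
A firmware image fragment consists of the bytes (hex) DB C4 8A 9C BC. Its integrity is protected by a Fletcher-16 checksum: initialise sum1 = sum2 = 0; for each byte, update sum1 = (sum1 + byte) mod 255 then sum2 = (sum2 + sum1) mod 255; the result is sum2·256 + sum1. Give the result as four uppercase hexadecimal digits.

Running sums (mod 255):
  after byte 0 (DB): sum1=219, sum2=219
  after byte 1 (C4): sum1=160, sum2=124
  after byte 2 (8A): sum1=43, sum2=167
  after byte 3 (9C): sum1=199, sum2=111
  after byte 4 (BC): sum1=132, sum2=243
Checksum = sum2·256 + sum1 = 243·256 + 132 = 62340 = 0xF384.

F384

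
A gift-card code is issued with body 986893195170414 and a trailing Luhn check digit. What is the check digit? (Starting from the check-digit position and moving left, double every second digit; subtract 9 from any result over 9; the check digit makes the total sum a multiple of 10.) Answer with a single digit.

Partial digits right→left: 4 1 4 0 7 1 5 9 1 3 9 8 6 8 9
Double every second digit counting from the check-digit position (so the 1st, 3rd, 5th, ... of the partial from the right).
  doubled (with −9 where >9): 8 8 5 1 2 9 3 9 → sum 45
  kept as-is: 1 0 1 9 3 8 8 → sum 30
Total = 45 + 30 = 75.
Check digit = (10 − (75 mod 10)) mod 10 = 5.

5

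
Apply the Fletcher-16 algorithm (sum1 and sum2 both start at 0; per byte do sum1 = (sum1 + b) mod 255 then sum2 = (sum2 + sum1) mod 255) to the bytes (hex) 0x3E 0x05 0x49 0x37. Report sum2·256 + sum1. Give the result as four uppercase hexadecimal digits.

Running sums (mod 255):
  after byte 0 (0x3E): sum1=62, sum2=62
  after byte 1 (0x05): sum1=67, sum2=129
  after byte 2 (0x49): sum1=140, sum2=14
  after byte 3 (0x37): sum1=195, sum2=209
Checksum = sum2·256 + sum1 = 209·256 + 195 = 53699 = 0xD1C3.

D1C3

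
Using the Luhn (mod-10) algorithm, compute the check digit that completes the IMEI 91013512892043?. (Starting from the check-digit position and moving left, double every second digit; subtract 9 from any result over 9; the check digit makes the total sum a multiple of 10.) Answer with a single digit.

9

Partial digits right→left: 3 4 0 2 9 8 2 1 5 3 1 0 1 9
Double every second digit counting from the check-digit position (so the 1st, 3rd, 5th, ... of the partial from the right).
  doubled (with −9 where >9): 6 0 9 4 1 2 2 → sum 24
  kept as-is: 4 2 8 1 3 0 9 → sum 27
Total = 24 + 27 = 51.
Check digit = (10 − (51 mod 10)) mod 10 = 9.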